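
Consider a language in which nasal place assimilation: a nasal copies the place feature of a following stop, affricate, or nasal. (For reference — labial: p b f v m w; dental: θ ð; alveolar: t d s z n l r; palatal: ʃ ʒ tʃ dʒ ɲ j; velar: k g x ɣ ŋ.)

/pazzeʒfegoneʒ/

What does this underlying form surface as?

[pazzeʒfegoneʒ]

no segment meets the rule's conditions; no change.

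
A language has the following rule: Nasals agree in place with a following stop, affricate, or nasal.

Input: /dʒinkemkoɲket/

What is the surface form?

[dʒiŋkeŋkoŋket]

/n/ before /k/ (velar) → [ŋ]
/m/ before /k/ (velar) → [ŋ]
/ɲ/ before /k/ (velar) → [ŋ]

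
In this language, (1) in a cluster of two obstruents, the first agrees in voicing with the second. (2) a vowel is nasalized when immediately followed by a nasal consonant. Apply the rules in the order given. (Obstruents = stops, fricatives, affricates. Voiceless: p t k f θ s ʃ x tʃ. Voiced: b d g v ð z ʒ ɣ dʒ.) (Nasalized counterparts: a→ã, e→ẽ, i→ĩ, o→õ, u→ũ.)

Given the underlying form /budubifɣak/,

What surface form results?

Rule 1: /f/ before /ɣ/ (voiced) → [v]
After rule 1: budubivɣak
Rule 2: no segment meets the rule's conditions; no change.

[budubivɣak]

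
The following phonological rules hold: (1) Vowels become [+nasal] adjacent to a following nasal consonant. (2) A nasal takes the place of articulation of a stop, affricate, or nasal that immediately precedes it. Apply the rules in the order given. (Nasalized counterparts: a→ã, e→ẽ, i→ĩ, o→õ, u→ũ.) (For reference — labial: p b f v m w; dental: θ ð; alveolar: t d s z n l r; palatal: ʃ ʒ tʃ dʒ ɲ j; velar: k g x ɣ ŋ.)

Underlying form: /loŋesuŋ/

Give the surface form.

Rule 1: /o/ before nasal /ŋ/ → [õ]
Rule 1: /u/ before nasal /ŋ/ → [ũ]
After rule 1: lõŋesũŋ
Rule 2: no segment meets the rule's conditions; no change.

[lõŋesũŋ]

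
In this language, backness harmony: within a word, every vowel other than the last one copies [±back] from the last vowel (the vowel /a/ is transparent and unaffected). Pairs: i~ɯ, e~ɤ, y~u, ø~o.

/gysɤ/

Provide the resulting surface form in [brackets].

[gusɤ]

/y/ harmonizes with /ɤ/ ([+back]) → [u]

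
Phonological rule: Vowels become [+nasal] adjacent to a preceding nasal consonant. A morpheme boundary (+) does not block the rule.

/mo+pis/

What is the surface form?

/o/ after nasal /m/ → [õ]

[mõ+pis]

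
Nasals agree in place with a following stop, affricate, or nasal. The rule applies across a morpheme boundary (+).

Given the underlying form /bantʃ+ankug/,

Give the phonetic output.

/n/ before /tʃ/ (palatal) → [ɲ]
/n/ before /k/ (velar) → [ŋ]

[baɲtʃ+aŋkug]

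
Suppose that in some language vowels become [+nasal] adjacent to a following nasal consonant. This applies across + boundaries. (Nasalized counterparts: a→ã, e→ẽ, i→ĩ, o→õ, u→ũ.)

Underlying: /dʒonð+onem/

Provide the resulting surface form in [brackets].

/o/ before nasal /n/ → [õ]
/o/ before nasal /n/ → [õ]
/e/ before nasal /m/ → [ẽ]

[dʒõnð+õnẽm]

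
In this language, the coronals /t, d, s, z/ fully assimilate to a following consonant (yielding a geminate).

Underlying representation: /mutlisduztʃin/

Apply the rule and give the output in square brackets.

[mulliddutʃtʃin]

/t/ before /l/ → [l] (total assimilation)
/s/ before /d/ → [d] (total assimilation)
/z/ before /tʃ/ → [tʃ] (total assimilation)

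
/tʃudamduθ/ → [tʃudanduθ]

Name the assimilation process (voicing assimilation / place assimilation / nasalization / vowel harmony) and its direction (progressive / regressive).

place assimilation, regressive

/m/→[n].
Each target copies a feature from the following segment, so the direction is regressive.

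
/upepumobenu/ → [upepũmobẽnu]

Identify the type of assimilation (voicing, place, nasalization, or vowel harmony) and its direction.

/u/→[ũ] /e/→[ẽ].
Each target copies a feature from the following segment, so the direction is regressive.

nasalization, regressive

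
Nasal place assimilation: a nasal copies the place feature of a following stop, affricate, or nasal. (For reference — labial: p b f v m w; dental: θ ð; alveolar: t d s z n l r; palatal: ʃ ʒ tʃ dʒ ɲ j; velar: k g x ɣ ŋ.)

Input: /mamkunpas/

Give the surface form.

[maŋkumpas]

/m/ before /k/ (velar) → [ŋ]
/n/ before /p/ (labial) → [m]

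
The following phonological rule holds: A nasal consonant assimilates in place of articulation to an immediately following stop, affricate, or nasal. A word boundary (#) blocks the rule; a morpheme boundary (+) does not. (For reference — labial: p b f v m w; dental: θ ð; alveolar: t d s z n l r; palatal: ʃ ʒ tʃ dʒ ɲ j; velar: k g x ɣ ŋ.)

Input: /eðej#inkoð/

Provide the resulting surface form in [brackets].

/n/ before /k/ (velar) → [ŋ]

[eðej#iŋkoð]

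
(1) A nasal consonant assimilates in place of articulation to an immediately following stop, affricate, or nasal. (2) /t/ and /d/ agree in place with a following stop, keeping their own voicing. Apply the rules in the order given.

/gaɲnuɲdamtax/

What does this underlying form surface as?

Rule 1: /ɲ/ before /n/ (alveolar) → [n]
Rule 1: /ɲ/ before /d/ (alveolar) → [n]
Rule 1: /m/ before /t/ (alveolar) → [n]
After rule 1: gannundantax
Rule 2: no segment meets the rule's conditions; no change.

[gannundantax]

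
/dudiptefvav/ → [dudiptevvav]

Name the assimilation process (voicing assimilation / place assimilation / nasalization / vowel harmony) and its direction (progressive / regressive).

/f/→[v].
Each target copies a feature from the following segment, so the direction is regressive.

voicing assimilation, regressive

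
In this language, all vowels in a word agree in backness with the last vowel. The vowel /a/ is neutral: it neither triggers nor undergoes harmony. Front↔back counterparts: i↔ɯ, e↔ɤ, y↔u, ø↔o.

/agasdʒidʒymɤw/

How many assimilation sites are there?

/i/ harmonizes with /ɤ/ ([+back]) → [ɯ]
/y/ harmonizes with /ɤ/ ([+back]) → [u]
2 segments change.

2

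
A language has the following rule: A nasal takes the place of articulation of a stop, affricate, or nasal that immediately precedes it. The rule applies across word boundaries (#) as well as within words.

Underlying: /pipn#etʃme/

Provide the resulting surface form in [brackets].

/n/ after /p/ (labial) → [m]
/m/ after /tʃ/ (palatal) → [ɲ]

[pipm#etʃɲe]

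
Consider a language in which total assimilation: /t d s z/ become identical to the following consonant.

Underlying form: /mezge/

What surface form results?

[megge]

/z/ before /g/ → [g] (total assimilation)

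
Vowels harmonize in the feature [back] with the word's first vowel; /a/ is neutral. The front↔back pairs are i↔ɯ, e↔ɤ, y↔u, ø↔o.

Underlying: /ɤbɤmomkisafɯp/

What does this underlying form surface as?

[ɤbɤmomkɯsafɯp]

/i/ harmonizes with /ɤ/ ([+back]) → [ɯ]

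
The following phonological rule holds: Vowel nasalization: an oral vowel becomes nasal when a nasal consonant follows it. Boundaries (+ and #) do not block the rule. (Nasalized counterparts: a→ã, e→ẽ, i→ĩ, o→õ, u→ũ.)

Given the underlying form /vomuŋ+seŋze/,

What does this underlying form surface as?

[võmũŋ+sẽŋze]

/o/ before nasal /m/ → [õ]
/u/ before nasal /ŋ/ → [ũ]
/e/ before nasal /ŋ/ → [ẽ]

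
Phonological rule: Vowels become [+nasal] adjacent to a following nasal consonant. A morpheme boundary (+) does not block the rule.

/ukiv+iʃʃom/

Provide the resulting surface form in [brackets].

[ukiv+iʃʃõm]

/o/ before nasal /m/ → [õ]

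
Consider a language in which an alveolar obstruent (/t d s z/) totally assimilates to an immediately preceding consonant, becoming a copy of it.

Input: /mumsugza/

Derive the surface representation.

[mummugga]

/s/ after /m/ → [m] (total assimilation)
/z/ after /g/ → [g] (total assimilation)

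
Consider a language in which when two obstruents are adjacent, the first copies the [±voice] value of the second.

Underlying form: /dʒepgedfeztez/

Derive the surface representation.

[dʒebgetfestez]

/p/ before /g/ (voiced) → [b]
/d/ before /f/ (voiceless) → [t]
/z/ before /t/ (voiceless) → [s]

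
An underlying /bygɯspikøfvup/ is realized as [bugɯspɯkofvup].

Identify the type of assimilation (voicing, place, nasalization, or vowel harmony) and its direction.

vowel harmony, regressive

/y/→[u] /i/→[ɯ] /ø/→[o].
Vowels agree with the last vowel, so the harmony is regressive.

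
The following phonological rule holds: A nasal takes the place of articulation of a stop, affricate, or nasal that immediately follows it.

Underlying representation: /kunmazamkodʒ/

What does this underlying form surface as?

[kummazaŋkodʒ]

/n/ before /m/ (labial) → [m]
/m/ before /k/ (velar) → [ŋ]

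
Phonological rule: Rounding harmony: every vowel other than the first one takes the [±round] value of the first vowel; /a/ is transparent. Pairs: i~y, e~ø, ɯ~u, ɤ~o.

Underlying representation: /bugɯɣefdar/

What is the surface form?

/ɯ/ harmonizes with /u/ ([+round]) → [u]
/e/ harmonizes with /u/ ([+round]) → [ø]

[buguɣøfdar]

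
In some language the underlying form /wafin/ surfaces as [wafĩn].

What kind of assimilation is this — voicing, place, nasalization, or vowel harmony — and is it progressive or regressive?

/i/→[ĩ].
Each target copies a feature from the following segment, so the direction is regressive.

nasalization, regressive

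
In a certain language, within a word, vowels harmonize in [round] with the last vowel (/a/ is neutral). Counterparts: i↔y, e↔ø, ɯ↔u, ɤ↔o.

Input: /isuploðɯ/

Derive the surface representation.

/u/ harmonizes with /ɯ/ ([-round]) → [ɯ]
/o/ harmonizes with /ɯ/ ([-round]) → [ɤ]

[isɯplɤðɯ]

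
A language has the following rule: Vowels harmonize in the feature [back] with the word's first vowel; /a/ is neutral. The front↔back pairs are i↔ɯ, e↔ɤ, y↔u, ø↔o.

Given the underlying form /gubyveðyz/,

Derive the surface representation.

/y/ harmonizes with /u/ ([+back]) → [u]
/e/ harmonizes with /u/ ([+back]) → [ɤ]
/y/ harmonizes with /u/ ([+back]) → [u]

[gubuvɤðuz]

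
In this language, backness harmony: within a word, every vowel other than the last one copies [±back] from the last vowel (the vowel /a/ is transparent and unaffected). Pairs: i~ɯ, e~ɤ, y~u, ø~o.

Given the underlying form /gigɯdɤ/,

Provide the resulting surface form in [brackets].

/i/ harmonizes with /ɤ/ ([+back]) → [ɯ]

[gɯgɯdɤ]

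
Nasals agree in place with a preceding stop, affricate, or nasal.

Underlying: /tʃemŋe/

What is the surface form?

/ŋ/ after /m/ (labial) → [m]

[tʃemme]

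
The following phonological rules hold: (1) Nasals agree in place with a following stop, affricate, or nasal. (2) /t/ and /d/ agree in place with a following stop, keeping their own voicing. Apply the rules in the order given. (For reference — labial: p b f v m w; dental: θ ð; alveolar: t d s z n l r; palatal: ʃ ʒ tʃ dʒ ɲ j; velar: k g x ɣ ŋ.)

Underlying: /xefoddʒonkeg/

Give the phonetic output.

[xefoddʒoŋkeg]

Rule 1: /n/ before /k/ (velar) → [ŋ]
After rule 1: xefoddʒoŋkeg
Rule 2: no segment meets the rule's conditions; no change.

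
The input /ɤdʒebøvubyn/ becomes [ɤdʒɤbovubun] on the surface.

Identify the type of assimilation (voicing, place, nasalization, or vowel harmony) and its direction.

/e/→[ɤ] /ø/→[o] /y/→[u].
Vowels agree with the first vowel, so the harmony is progressive.

vowel harmony, progressive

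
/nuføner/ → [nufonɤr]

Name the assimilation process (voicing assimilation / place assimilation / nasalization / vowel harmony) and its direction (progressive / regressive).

/ø/→[o] /e/→[ɤ].
Vowels agree with the first vowel, so the harmony is progressive.

vowel harmony, progressive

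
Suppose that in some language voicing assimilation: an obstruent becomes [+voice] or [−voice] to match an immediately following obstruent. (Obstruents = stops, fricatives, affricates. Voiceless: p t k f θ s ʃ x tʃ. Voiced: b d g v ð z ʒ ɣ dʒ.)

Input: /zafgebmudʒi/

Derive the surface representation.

[zavgebmudʒi]

/f/ before /g/ (voiced) → [v]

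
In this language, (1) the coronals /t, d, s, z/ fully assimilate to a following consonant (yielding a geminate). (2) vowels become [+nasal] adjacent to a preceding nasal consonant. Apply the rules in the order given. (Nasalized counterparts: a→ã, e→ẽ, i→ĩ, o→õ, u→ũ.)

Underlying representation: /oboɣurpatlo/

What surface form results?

[oboɣurpallo]

Rule 1: /t/ before /l/ → [l] (total assimilation)
After rule 1: oboɣurpallo
Rule 2: no segment meets the rule's conditions; no change.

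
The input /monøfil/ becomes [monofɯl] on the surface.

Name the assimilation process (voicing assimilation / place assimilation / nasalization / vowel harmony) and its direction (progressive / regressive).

/ø/→[o] /i/→[ɯ].
Vowels agree with the first vowel, so the harmony is progressive.

vowel harmony, progressive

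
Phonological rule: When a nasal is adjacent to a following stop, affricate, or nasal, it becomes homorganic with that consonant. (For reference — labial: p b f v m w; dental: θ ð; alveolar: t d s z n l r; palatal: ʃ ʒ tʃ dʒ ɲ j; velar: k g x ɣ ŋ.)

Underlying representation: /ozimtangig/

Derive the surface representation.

/m/ before /t/ (alveolar) → [n]
/n/ before /g/ (velar) → [ŋ]

[ozintaŋgig]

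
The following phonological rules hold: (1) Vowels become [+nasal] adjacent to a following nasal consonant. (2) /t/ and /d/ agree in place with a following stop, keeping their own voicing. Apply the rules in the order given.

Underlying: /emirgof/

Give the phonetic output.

Rule 1: /e/ before nasal /m/ → [ẽ]
After rule 1: ẽmirgof
Rule 2: no segment meets the rule's conditions; no change.

[ẽmirgof]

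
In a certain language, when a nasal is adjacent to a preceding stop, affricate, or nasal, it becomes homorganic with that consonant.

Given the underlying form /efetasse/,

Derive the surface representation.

[efetasse]

no segment meets the rule's conditions; no change.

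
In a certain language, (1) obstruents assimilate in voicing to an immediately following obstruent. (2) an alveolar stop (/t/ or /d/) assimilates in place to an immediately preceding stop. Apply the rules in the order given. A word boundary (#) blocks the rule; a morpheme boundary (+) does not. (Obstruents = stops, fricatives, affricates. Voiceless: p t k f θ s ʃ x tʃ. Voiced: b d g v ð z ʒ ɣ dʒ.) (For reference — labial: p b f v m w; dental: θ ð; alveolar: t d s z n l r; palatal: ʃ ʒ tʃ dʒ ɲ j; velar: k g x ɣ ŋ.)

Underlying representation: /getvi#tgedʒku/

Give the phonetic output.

Rule 1: /t/ before /v/ (voiced) → [d]
Rule 1: /t/ before /g/ (voiced) → [d]
Rule 1: /dʒ/ before /k/ (voiceless) → [tʃ]
After rule 1: gedvi#dgetʃku
Rule 2: no segment meets the rule's conditions; no change.

[gedvi#dgetʃku]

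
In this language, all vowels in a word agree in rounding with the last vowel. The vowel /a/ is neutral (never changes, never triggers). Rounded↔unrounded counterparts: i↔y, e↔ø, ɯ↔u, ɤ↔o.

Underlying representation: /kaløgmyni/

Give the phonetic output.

/ø/ harmonizes with /i/ ([-round]) → [e]
/y/ harmonizes with /i/ ([-round]) → [i]

[kalegmini]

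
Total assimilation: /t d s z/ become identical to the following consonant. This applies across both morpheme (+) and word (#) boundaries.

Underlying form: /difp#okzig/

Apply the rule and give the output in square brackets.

no segment meets the rule's conditions; no change.

[difp#okzig]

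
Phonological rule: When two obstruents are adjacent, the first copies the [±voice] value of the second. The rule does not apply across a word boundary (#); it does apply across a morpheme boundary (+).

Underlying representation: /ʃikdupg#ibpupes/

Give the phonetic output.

/k/ before /d/ (voiced) → [g]
/p/ before /g/ (voiced) → [b]
/b/ before /p/ (voiceless) → [p]

[ʃigdubg#ippupes]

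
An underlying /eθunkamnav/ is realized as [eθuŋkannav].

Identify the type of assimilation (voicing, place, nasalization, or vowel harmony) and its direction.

/n/→[ŋ] /m/→[n].
Each target copies a feature from the following segment, so the direction is regressive.

place assimilation, regressive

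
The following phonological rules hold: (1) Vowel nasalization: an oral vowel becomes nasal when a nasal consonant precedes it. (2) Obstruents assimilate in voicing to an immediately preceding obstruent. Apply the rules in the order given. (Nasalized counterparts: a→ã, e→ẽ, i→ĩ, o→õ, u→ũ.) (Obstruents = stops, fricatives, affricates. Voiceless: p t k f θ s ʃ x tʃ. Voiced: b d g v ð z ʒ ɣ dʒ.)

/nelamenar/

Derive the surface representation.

Rule 1: /e/ after nasal /n/ → [ẽ]
Rule 1: /e/ after nasal /m/ → [ẽ]
Rule 1: /a/ after nasal /n/ → [ã]
After rule 1: nẽlamẽnãr
Rule 2: no segment meets the rule's conditions; no change.

[nẽlamẽnãr]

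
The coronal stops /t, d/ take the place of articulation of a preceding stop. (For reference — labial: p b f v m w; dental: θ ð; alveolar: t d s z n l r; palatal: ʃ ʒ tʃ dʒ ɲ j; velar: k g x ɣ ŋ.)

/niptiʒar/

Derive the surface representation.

[nippiʒar]

/t/ after /p/ (labial) → [p]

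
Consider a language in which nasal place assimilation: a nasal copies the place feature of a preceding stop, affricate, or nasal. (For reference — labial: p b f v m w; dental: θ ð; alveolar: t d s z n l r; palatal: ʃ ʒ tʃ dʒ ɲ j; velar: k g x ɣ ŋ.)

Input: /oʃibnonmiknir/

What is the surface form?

/n/ after /b/ (labial) → [m]
/m/ after /n/ (alveolar) → [n]
/n/ after /k/ (velar) → [ŋ]

[oʃibmonnikŋir]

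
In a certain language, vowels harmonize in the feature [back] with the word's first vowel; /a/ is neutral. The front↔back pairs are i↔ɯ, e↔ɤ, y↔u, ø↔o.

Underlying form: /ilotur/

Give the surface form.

[iløtyr]

/o/ harmonizes with /i/ ([-back]) → [ø]
/u/ harmonizes with /i/ ([-back]) → [y]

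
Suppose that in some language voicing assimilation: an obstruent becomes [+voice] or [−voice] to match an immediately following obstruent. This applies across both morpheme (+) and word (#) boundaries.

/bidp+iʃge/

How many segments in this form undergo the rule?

/d/ before /p/ (voiceless) → [t]
/ʃ/ before /g/ (voiced) → [ʒ]
2 segments change.

2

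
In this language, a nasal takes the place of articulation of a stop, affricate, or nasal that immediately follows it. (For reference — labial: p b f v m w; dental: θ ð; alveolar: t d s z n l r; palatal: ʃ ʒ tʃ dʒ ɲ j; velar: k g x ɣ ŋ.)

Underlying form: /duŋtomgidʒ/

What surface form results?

[duntoŋgidʒ]

/ŋ/ before /t/ (alveolar) → [n]
/m/ before /g/ (velar) → [ŋ]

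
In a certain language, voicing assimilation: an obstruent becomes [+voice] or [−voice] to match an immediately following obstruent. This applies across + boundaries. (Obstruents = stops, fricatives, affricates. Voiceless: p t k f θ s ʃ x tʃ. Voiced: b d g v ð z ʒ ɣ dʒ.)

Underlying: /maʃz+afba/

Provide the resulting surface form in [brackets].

/ʃ/ before /z/ (voiced) → [ʒ]
/f/ before /b/ (voiced) → [v]

[maʒz+avba]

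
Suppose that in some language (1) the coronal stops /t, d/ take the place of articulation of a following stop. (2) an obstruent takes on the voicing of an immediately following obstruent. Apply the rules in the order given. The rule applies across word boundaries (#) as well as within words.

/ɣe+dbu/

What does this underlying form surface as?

Rule 1: /d/ before /b/ (labial) → [b]
After rule 1: ɣe+bbu
Rule 2: no segment meets the rule's conditions; no change.

[ɣe+bbu]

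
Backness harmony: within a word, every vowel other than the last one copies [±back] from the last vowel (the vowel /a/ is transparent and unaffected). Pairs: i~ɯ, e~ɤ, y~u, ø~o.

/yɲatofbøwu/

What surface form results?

[uɲatofbowu]

/y/ harmonizes with /u/ ([+back]) → [u]
/ø/ harmonizes with /u/ ([+back]) → [o]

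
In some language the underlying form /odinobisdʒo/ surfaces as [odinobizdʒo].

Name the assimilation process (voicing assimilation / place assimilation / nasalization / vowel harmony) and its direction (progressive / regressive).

voicing assimilation, regressive

/s/→[z].
Each target copies a feature from the following segment, so the direction is regressive.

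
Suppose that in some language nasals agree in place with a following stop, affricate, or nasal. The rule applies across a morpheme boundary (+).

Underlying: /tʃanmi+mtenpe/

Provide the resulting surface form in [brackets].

[tʃammi+ntempe]

/n/ before /m/ (labial) → [m]
/m/ before /t/ (alveolar) → [n]
/n/ before /p/ (labial) → [m]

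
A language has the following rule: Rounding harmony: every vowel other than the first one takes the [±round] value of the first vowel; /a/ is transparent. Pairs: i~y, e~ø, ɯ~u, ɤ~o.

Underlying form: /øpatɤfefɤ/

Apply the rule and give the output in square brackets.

[øpatoføfo]

/ɤ/ harmonizes with /ø/ ([+round]) → [o]
/e/ harmonizes with /ø/ ([+round]) → [ø]
/ɤ/ harmonizes with /ø/ ([+round]) → [o]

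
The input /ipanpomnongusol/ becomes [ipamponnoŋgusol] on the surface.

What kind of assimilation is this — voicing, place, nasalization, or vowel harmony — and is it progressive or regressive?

/n/→[m] /m/→[n] /n/→[ŋ].
Each target copies a feature from the following segment, so the direction is regressive.

place assimilation, regressive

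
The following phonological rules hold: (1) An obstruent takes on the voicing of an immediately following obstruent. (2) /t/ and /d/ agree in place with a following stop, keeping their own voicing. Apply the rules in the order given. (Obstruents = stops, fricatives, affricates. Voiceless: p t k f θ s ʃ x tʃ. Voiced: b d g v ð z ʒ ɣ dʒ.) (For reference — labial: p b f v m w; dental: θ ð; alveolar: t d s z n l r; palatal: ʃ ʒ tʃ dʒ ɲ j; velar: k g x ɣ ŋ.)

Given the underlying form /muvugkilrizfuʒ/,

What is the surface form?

Rule 1: /g/ before /k/ (voiceless) → [k]
Rule 1: /z/ before /f/ (voiceless) → [s]
After rule 1: muvukkilrisfuʒ
Rule 2: no segment meets the rule's conditions; no change.

[muvukkilrisfuʒ]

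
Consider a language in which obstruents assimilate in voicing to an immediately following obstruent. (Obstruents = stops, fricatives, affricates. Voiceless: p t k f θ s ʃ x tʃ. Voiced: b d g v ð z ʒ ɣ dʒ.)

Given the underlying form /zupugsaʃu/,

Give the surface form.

[zupuksaʃu]

/g/ before /s/ (voiceless) → [k]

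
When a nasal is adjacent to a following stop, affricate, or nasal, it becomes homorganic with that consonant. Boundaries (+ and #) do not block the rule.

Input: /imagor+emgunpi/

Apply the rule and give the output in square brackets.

[imagor+eŋgumpi]

/m/ before /g/ (velar) → [ŋ]
/n/ before /p/ (labial) → [m]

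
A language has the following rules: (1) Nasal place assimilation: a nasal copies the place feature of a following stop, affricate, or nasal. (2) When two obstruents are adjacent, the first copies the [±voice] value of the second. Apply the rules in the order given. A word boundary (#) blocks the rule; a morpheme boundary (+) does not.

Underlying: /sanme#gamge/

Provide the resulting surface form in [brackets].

[samme#gaŋge]

Rule 1: /n/ before /m/ (labial) → [m]
Rule 1: /m/ before /g/ (velar) → [ŋ]
After rule 1: samme#gaŋge
Rule 2: no segment meets the rule's conditions; no change.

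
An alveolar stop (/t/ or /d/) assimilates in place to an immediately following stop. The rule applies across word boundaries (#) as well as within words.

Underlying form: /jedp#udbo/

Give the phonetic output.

/d/ before /p/ (labial) → [b]
/d/ before /b/ (labial) → [b]

[jebp#ubbo]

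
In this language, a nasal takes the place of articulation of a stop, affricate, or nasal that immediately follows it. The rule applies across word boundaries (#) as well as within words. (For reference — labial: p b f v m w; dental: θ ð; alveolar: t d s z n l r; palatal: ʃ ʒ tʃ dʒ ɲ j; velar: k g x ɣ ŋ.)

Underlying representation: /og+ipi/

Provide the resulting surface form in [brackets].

[og+ipi]

no segment meets the rule's conditions; no change.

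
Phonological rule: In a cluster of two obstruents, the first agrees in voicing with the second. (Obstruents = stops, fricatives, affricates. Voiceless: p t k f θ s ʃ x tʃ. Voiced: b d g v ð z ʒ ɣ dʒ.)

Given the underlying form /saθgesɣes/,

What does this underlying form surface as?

[saðgezɣes]

/θ/ before /g/ (voiced) → [ð]
/s/ before /ɣ/ (voiced) → [z]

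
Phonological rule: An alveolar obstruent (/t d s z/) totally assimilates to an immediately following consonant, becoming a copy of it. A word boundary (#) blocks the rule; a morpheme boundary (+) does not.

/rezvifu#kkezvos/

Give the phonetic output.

[revvifu#kkevvos]

/z/ before /v/ → [v] (total assimilation)
/z/ before /v/ → [v] (total assimilation)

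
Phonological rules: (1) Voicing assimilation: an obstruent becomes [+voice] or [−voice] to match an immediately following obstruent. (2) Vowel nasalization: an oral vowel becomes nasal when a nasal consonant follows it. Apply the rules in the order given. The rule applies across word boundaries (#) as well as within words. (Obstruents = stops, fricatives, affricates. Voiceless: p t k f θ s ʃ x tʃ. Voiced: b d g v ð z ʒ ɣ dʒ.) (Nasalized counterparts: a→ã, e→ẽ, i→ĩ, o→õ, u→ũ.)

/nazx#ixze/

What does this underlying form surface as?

Rule 1: /z/ before /x/ (voiceless) → [s]
Rule 1: /x/ before /z/ (voiced) → [ɣ]
After rule 1: nasx#iɣze
Rule 2: no segment meets the rule's conditions; no change.

[nasx#iɣze]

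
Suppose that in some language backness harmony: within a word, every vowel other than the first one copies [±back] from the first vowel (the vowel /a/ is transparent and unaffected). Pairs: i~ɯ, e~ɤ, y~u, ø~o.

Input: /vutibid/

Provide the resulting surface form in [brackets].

[vutɯbɯd]

/i/ harmonizes with /u/ ([+back]) → [ɯ]
/i/ harmonizes with /u/ ([+back]) → [ɯ]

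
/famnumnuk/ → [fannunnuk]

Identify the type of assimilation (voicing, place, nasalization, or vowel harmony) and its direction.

place assimilation, regressive

/m/→[n] /m/→[n].
Each target copies a feature from the following segment, so the direction is regressive.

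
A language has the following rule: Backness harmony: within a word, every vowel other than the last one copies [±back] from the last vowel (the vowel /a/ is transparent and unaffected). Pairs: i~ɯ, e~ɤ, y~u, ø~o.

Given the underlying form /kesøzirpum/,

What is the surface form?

[kɤsozɯrpum]

/e/ harmonizes with /u/ ([+back]) → [ɤ]
/ø/ harmonizes with /u/ ([+back]) → [o]
/i/ harmonizes with /u/ ([+back]) → [ɯ]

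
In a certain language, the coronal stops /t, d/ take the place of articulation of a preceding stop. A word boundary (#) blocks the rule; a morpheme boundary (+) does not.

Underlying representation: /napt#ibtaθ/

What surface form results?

/t/ after /p/ (labial) → [p]
/t/ after /b/ (labial) → [p]

[napp#ibpaθ]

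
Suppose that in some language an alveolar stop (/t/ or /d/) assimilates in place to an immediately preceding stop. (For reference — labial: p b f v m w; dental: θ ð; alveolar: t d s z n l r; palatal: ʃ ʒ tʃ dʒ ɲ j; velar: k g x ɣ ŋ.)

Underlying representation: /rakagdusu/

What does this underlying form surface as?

[rakaggusu]

/d/ after /g/ (velar) → [g]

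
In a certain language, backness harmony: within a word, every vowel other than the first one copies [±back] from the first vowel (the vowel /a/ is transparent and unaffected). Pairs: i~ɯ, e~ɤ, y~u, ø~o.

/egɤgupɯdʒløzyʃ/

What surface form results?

/ɤ/ harmonizes with /e/ ([-back]) → [e]
/u/ harmonizes with /e/ ([-back]) → [y]
/ɯ/ harmonizes with /e/ ([-back]) → [i]

[egegypidʒløzyʃ]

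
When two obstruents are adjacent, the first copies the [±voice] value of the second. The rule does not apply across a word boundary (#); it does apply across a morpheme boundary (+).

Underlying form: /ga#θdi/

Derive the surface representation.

/θ/ before /d/ (voiced) → [ð]

[ga#ðdi]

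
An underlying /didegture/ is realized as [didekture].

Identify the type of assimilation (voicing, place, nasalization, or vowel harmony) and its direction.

/g/→[k].
Each target copies a feature from the following segment, so the direction is regressive.

voicing assimilation, regressive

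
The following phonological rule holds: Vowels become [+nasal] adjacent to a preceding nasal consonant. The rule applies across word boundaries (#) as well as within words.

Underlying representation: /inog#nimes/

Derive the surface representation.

[inõg#nĩmẽs]

/o/ after nasal /n/ → [õ]
/i/ after nasal /n/ → [ĩ]
/e/ after nasal /m/ → [ẽ]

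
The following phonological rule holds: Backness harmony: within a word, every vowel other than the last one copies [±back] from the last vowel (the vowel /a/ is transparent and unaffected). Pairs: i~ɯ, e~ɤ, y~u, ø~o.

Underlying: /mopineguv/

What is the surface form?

/i/ harmonizes with /u/ ([+back]) → [ɯ]
/e/ harmonizes with /u/ ([+back]) → [ɤ]

[mopɯnɤguv]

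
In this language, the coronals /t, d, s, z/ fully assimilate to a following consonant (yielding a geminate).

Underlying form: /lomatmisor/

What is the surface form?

/t/ before /m/ → [m] (total assimilation)

[lomammisor]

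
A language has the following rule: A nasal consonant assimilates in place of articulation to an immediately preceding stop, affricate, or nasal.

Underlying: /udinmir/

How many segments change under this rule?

1

/m/ after /n/ (alveolar) → [n]
1 segment changes.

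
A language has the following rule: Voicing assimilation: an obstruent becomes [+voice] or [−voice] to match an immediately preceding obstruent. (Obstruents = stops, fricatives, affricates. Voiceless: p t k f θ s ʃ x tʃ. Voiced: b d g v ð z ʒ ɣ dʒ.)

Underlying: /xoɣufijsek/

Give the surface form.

no segment meets the rule's conditions; no change.

[xoɣufijsek]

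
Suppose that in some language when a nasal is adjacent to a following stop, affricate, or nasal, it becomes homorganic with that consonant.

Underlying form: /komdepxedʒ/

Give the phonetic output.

[kondepxedʒ]

/m/ before /d/ (alveolar) → [n]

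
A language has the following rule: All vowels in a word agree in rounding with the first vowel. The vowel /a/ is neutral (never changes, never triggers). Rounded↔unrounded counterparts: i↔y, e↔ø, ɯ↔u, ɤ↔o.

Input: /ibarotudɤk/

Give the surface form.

[ibarɤtɯdɤk]

/o/ harmonizes with /i/ ([-round]) → [ɤ]
/u/ harmonizes with /i/ ([-round]) → [ɯ]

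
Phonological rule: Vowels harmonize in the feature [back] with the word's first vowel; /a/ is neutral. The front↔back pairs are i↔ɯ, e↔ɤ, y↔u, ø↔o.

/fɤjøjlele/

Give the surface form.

[fɤjojlɤlɤ]

/ø/ harmonizes with /ɤ/ ([+back]) → [o]
/e/ harmonizes with /ɤ/ ([+back]) → [ɤ]
/e/ harmonizes with /ɤ/ ([+back]) → [ɤ]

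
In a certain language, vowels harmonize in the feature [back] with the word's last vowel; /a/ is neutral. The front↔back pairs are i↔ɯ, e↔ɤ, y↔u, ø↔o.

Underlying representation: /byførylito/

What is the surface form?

[buforulɯto]

/y/ harmonizes with /o/ ([+back]) → [u]
/ø/ harmonizes with /o/ ([+back]) → [o]
/y/ harmonizes with /o/ ([+back]) → [u]
/i/ harmonizes with /o/ ([+back]) → [ɯ]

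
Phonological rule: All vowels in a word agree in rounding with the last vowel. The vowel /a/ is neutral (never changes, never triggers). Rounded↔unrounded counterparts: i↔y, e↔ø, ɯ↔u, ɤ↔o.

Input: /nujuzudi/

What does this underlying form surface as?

/u/ harmonizes with /i/ ([-round]) → [ɯ]
/u/ harmonizes with /i/ ([-round]) → [ɯ]
/u/ harmonizes with /i/ ([-round]) → [ɯ]

[nɯjɯzɯdi]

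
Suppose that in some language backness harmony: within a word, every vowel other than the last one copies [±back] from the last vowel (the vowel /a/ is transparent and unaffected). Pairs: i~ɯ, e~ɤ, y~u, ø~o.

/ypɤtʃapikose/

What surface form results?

[ypetʃapikøse]

/ɤ/ harmonizes with /e/ ([-back]) → [e]
/o/ harmonizes with /e/ ([-back]) → [ø]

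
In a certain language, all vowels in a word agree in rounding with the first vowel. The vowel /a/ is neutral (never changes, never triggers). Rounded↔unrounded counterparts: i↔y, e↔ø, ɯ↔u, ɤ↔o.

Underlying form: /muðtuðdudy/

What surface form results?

[muðtuðdudy]

no segment meets the rule's conditions; no change.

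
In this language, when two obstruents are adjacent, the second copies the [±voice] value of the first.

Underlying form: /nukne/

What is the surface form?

[nukne]

no segment meets the rule's conditions; no change.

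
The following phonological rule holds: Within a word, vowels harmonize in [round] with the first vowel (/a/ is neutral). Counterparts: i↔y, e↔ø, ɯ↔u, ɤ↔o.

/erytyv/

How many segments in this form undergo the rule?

/y/ harmonizes with /e/ ([-round]) → [i]
/y/ harmonizes with /e/ ([-round]) → [i]
2 segments change.

2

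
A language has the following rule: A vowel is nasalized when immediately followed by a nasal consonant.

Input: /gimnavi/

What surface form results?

/i/ before nasal /m/ → [ĩ]

[gĩmnavi]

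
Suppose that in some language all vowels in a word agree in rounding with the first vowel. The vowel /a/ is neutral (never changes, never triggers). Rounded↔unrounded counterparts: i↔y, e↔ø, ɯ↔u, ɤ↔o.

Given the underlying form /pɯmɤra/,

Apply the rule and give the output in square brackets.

no segment meets the rule's conditions; no change.

[pɯmɤra]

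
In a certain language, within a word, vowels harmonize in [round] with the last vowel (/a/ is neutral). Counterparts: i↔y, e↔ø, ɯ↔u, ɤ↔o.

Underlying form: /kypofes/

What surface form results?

/y/ harmonizes with /e/ ([-round]) → [i]
/o/ harmonizes with /e/ ([-round]) → [ɤ]

[kipɤfes]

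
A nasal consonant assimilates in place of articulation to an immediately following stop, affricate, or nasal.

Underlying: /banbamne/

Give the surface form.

[bambanne]

/n/ before /b/ (labial) → [m]
/m/ before /n/ (alveolar) → [n]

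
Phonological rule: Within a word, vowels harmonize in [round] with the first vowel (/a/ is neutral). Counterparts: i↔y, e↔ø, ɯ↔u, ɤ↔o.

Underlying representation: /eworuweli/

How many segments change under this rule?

2

/o/ harmonizes with /e/ ([-round]) → [ɤ]
/u/ harmonizes with /e/ ([-round]) → [ɯ]
2 segments change.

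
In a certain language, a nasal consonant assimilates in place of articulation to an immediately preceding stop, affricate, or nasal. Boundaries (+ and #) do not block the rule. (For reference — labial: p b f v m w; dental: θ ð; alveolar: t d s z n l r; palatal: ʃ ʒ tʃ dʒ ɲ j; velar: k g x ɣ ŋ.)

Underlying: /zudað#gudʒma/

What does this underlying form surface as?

[zudað#gudʒɲa]

/m/ after /dʒ/ (palatal) → [ɲ]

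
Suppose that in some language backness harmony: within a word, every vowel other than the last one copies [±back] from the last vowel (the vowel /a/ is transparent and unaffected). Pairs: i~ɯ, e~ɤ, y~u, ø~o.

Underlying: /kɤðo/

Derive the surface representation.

[kɤðo]

no segment meets the rule's conditions; no change.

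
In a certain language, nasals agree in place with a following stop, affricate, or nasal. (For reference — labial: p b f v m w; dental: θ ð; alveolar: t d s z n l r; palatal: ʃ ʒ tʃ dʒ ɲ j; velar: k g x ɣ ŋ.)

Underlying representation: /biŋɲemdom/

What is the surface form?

[biɲɲendom]

/ŋ/ before /ɲ/ (palatal) → [ɲ]
/m/ before /d/ (alveolar) → [n]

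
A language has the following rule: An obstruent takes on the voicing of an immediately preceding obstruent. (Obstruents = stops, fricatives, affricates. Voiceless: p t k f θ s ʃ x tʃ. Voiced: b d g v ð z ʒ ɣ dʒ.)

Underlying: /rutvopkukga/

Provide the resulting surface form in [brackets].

/v/ after /t/ (voiceless) → [f]
/g/ after /k/ (voiceless) → [k]

[rutfopkukka]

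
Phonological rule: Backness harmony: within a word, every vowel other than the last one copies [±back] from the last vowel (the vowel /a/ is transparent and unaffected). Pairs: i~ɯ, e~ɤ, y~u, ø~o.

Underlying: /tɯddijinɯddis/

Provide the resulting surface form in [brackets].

/ɯ/ harmonizes with /i/ ([-back]) → [i]
/ɯ/ harmonizes with /i/ ([-back]) → [i]

[tiddijiniddis]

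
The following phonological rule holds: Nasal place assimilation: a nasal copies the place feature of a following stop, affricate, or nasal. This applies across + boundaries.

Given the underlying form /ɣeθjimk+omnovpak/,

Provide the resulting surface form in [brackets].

[ɣeθjiŋk+onnovpak]

/m/ before /k/ (velar) → [ŋ]
/m/ before /n/ (alveolar) → [n]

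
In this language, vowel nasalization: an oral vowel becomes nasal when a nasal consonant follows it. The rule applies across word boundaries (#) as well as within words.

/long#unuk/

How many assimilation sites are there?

2

/o/ before nasal /n/ → [õ]
/u/ before nasal /n/ → [ũ]
2 segments change.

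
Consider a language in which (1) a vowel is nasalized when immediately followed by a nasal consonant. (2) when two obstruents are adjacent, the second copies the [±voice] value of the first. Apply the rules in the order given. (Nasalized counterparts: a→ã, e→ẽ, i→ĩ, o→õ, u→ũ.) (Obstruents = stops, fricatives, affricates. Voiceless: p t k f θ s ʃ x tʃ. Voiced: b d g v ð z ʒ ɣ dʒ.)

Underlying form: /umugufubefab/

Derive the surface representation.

Rule 1: /u/ before nasal /m/ → [ũ]
After rule 1: ũmugufubefab
Rule 2: no segment meets the rule's conditions; no change.

[ũmugufubefab]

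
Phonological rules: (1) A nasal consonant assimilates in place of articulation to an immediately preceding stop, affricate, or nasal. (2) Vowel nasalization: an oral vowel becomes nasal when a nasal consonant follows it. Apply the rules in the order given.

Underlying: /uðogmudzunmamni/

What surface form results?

[uðogŋudzũnnãmmi]

Rule 1: /m/ after /g/ (velar) → [ŋ]
Rule 1: /m/ after /n/ (alveolar) → [n]
Rule 1: /n/ after /m/ (labial) → [m]
After rule 1: uðogŋudzunnammi
Rule 2: /u/ before nasal /n/ → [ũ]
Rule 2: /a/ before nasal /m/ → [ã]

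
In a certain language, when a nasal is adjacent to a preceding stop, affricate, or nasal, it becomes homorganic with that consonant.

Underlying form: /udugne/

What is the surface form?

/n/ after /g/ (velar) → [ŋ]

[udugŋe]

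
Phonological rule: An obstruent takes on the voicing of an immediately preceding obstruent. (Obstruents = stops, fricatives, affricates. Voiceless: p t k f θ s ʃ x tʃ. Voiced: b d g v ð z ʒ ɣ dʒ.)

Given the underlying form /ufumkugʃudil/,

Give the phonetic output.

[ufumkugʒudil]

/ʃ/ after /g/ (voiced) → [ʒ]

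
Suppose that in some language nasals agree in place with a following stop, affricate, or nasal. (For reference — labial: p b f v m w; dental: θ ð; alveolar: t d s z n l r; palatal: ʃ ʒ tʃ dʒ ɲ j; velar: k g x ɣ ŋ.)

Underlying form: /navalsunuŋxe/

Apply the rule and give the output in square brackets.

[navalsunuŋxe]

no segment meets the rule's conditions; no change.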